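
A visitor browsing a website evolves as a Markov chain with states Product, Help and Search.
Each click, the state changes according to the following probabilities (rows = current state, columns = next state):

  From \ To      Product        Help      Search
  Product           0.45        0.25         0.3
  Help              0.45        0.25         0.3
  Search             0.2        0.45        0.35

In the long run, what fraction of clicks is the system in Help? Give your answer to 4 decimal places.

0.3132

Let the stationary distribution be π with π = πP and π_1 + π_2 + π_3 = 1.
π_1 = 0.45·π_1 + 0.45·π_2 + 0.2·π_3
π_2 = 0.25·π_1 + 0.25·π_2 + 0.45·π_3
Solving with the normalization constraint gives π = (0.3711, 0.3132, 0.3158).
So the stationary probability of Help is 0.3132.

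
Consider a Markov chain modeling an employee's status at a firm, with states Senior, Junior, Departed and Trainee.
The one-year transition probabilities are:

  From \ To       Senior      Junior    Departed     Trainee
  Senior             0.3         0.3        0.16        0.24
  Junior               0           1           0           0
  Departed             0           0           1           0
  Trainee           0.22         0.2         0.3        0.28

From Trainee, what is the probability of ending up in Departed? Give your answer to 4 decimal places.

Let h(s) be the probability of absorption at Departed starting from transient state s. Then h(Departed) = 1 and h(Junior) = 0. By first-step analysis:
h(Senior) = 0.3·h(Senior) + 0.3·0 + 0.16·1 + 0.24·h(Trainee)
h(Trainee) = 0.22·h(Senior) + 0.2·0 + 0.3·1 + 0.28·h(Trainee)
Solving: h(Senior) = 0.4149, h(Trainee) = 0.5434.
Starting from Trainee, the probability is 0.5434.

0.5434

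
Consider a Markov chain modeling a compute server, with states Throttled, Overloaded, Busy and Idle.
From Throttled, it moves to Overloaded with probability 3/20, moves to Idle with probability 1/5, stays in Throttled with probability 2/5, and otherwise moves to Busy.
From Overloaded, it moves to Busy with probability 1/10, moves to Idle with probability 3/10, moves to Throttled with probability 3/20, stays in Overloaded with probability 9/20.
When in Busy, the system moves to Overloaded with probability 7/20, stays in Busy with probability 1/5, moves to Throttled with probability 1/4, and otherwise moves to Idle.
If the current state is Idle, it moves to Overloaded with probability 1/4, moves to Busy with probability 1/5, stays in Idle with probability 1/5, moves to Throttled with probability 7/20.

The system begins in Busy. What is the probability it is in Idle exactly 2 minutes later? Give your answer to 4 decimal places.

0.2350

Propagate the distribution vector 2 minutes from Busy.
After 0 minutes: (0.0000, 0.0000, 1.0000, 0.0000)
After 1 minute: (0.2500, 0.3500, 0.2000, 0.2000)
After 2 minutes: (0.2725, 0.3150, 0.1775, 0.2350)
P(in Idle after 2 minutes) = 0.2350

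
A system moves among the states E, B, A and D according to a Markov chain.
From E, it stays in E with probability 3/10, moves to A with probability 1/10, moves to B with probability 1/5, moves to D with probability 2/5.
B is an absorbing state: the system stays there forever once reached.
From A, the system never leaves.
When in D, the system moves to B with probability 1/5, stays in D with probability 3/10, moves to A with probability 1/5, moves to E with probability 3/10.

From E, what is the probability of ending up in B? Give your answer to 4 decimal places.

Let h(s) be the probability of absorption at B starting from transient state s. Then h(B) = 1 and h(A) = 0. By first-step analysis:
h(E) = 0.3·h(E) + 0.2·1 + 0.1·0 + 0.4·h(D)
h(D) = 0.3·h(E) + 0.2·1 + 0.2·0 + 0.3·h(D)
Solving: h(E) = 0.5946, h(D) = 0.5405.
Starting from E, the probability is 0.5946.

0.5946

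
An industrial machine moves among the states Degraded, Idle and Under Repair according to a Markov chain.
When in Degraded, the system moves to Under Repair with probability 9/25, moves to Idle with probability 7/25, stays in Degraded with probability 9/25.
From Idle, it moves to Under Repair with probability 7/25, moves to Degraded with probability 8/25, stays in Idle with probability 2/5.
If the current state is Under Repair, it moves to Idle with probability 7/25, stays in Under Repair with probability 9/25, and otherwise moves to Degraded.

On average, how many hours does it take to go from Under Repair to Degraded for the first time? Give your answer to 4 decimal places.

Let t(s) be the expected number of hours to first reach Degraded from state s, with t(Degraded) = 0. Conditioning on the first hour:
t(Idle) = 1 + 0.4·t(Idle) + 0.28·t(Under Repair)
t(Under Repair) = 1 + 0.28·t(Idle) + 0.36·t(Under Repair)
Solving: t(Idle) = 3.0105, t(Under Repair) = 2.8796.
Expected hours from Under Repair to Degraded: 2.8796.

2.8796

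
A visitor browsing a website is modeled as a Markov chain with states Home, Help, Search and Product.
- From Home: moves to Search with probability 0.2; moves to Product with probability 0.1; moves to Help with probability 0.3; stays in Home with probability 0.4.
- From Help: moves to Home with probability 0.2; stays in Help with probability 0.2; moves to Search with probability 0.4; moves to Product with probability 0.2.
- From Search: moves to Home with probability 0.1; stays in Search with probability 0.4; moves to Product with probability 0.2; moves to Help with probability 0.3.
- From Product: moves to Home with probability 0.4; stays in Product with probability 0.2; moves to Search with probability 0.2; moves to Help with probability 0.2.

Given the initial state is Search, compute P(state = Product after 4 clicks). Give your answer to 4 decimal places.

0.1752

Propagate the distribution vector 4 clicks from Search.
After 0 clicks: (0.0000, 0.0000, 1.0000, 0.0000)
After 1 click: (0.1000, 0.3000, 0.4000, 0.2000)
After 2 clicks: (0.2200, 0.2500, 0.3400, 0.1900)
After 3 clicks: (0.2480, 0.2560, 0.3180, 0.1780)
After 4 clicks: (0.2534, 0.2566, 0.3148, 0.1752)
P(in Product after 4 clicks) = 0.1752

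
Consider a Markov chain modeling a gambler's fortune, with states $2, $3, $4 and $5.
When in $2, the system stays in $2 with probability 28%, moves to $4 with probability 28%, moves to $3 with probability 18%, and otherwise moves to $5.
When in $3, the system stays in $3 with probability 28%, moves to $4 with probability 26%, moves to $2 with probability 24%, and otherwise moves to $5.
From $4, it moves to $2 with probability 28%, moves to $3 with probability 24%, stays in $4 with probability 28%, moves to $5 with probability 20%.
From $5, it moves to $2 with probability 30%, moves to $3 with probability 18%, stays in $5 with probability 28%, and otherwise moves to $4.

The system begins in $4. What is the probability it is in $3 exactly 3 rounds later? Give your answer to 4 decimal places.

0.2181

Propagate the distribution vector 3 rounds from $4.
After 0 rounds: (0.0000, 0.0000, 1.0000, 0.0000)
After 1 round: (0.2800, 0.2400, 0.2800, 0.2000)
After 2 rounds: (0.2744, 0.2208, 0.2672, 0.2376)
After 3 rounds: (0.2759, 0.2181, 0.2661, 0.2399)
P(in $3 after 3 rounds) = 0.2181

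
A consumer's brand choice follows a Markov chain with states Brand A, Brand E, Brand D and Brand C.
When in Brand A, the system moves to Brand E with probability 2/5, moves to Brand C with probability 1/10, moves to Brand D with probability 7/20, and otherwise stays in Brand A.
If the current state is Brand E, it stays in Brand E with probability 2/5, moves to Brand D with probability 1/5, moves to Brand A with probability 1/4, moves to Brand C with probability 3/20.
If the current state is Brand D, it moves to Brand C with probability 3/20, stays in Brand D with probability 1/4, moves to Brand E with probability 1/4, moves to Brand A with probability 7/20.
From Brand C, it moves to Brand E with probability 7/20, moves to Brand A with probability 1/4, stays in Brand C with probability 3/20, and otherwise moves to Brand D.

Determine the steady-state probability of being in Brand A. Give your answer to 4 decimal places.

0.2507

Let the stationary distribution be π with π = πP and π_1 + π_2 + π_3 + π_4 = 1.
π_1 = 0.15·π_1 + 0.25·π_2 + 0.35·π_3 + 0.25·π_4
π_2 = 0.4·π_1 + 0.4·π_2 + 0.25·π_3 + 0.35·π_4
π_3 = 0.35·π_1 + 0.2·π_2 + 0.25·π_3 + 0.25·π_4
Solving with the normalization constraint gives π = (0.2507, 0.3545, 0.2573, 0.1375).
So the stationary probability of Brand A is 0.2507.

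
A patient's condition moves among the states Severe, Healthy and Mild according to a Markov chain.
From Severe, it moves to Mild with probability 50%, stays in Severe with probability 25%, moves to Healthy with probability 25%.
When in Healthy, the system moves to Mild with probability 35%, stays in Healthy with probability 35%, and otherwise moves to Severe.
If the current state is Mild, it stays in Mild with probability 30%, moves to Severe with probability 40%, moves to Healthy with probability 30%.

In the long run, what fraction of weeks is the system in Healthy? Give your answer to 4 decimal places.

Let the stationary distribution be π with π = πP and π_1 + π_2 + π_3 = 1.
π_1 = 0.25·π_1 + 0.3·π_2 + 0.4·π_3
π_2 = 0.25·π_1 + 0.35·π_2 + 0.3·π_3
Solving with the normalization constraint gives π = (0.3218, 0.2989, 0.3793).
So the stationary probability of Healthy is 0.2989.

0.2989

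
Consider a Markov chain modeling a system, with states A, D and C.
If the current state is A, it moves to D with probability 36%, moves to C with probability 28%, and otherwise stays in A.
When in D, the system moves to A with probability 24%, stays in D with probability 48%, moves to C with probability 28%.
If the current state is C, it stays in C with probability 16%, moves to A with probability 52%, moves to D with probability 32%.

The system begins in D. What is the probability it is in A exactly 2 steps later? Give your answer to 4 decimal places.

Sum over the intermediate state after 1 step:
P = P(D→A)·P(A→A) + P(D→D)·P(D→A) + P(D→C)·P(C→A)
  = 0.24×0.36 + 0.48×0.24 + 0.28×0.52
  = 0.0864 + 0.1152 + 0.1456 = 0.3472

0.3472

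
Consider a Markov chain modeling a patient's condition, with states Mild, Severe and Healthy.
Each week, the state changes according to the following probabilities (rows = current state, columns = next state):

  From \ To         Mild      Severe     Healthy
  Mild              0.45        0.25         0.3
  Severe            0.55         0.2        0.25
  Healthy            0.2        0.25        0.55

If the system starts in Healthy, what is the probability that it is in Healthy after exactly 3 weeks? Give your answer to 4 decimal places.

Propagate the distribution vector 3 weeks from Healthy.
After 0 weeks: (0.0000, 0.0000, 1.0000)
After 1 week: (0.2000, 0.2500, 0.5500)
After 2 weeks: (0.3375, 0.2375, 0.4250)
After 3 weeks: (0.3675, 0.2381, 0.3944)
P(in Healthy after 3 weeks) = 0.3944

0.3944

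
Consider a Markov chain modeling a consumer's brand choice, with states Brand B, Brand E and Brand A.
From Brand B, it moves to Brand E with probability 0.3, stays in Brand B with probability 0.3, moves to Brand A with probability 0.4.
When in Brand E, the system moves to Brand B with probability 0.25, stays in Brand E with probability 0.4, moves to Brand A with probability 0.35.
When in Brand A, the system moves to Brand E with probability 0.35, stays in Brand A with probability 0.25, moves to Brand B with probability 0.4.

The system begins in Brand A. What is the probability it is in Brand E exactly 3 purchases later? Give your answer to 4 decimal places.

0.3520

Propagate the distribution vector 3 purchases from Brand A.
After 0 purchases: (0.0000, 0.0000, 1.0000)
After 1 purchase: (0.4000, 0.3500, 0.2500)
After 2 purchases: (0.3075, 0.3475, 0.3450)
After 3 purchases: (0.3171, 0.3520, 0.3309)
P(in Brand E after 3 purchases) = 0.3520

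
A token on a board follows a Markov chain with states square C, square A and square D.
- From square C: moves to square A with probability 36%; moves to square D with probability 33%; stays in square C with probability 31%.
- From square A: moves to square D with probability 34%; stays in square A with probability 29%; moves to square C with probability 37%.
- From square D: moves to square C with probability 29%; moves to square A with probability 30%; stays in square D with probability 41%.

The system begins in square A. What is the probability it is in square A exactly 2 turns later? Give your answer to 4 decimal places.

0.3193

Sum over the intermediate state after 1 turn:
P = P(square A→square C)·P(square C→square A) + P(square A→square A)·P(square A→square A) + P(square A→square D)·P(square D→square A)
  = 0.37×0.36 + 0.29×0.29 + 0.34×0.3
  = 0.1332 + 0.0841 + 0.1020 = 0.3193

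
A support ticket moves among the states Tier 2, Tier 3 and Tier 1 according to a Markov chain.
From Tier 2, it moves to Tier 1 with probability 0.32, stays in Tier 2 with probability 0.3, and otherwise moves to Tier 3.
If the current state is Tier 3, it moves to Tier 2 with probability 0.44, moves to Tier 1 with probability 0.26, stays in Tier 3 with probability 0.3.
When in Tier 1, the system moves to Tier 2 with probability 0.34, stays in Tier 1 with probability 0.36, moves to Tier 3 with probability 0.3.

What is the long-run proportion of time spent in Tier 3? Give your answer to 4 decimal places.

Let the stationary distribution be π with π = πP and π_1 + π_2 + π_3 = 1.
π_1 = 0.3·π_1 + 0.44·π_2 + 0.34·π_3
π_2 = 0.38·π_1 + 0.3·π_2 + 0.3·π_3
Solving with the normalization constraint gives π = (0.3585, 0.3287, 0.3128).
So the stationary probability of Tier 3 is 0.3287.

0.3287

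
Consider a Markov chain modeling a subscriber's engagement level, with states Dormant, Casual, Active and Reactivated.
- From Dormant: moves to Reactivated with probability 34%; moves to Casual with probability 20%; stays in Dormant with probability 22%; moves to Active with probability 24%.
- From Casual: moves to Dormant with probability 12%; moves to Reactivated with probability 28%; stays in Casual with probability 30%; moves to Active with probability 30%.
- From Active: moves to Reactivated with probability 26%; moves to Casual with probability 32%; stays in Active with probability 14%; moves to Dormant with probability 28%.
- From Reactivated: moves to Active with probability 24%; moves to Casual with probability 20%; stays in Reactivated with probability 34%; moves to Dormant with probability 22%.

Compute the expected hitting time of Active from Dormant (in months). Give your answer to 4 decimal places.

3.9474

Let t(s) be the expected number of months to first reach Active from state s, with t(Active) = 0. Conditioning on the first month:
t(Dormant) = 1 + 0.22·t(Dormant) + 0.2·t(Casual) + 0.34·t(Reactivated)
t(Casual) = 1 + 0.12·t(Dormant) + 0.3·t(Casual) + 0.28·t(Reactivated)
t(Reactivated) = 1 + 0.22·t(Dormant) + 0.2·t(Casual) + 0.34·t(Reactivated)
Solving: t(Dormant) = 3.9474, t(Casual) = 3.6842, t(Reactivated) = 3.9474.
Expected months from Dormant to Active: 3.9474.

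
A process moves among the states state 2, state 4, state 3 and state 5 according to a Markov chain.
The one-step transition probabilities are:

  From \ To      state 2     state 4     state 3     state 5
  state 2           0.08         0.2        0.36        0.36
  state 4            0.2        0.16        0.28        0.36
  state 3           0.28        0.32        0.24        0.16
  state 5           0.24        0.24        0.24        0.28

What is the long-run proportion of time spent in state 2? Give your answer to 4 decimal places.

Let the stationary distribution be π with π = πP and π_1 + π_2 + π_3 + π_4 = 1.
π_1 = 0.08·π_1 + 0.2·π_2 + 0.28·π_3 + 0.24·π_4
π_2 = 0.2·π_1 + 0.16·π_2 + 0.32·π_3 + 0.24·π_4
π_3 = 0.36·π_1 + 0.28·π_2 + 0.24·π_3 + 0.24·π_4
Solving with the normalization constraint gives π = (0.2083, 0.2348, 0.2744, 0.2825).
So the stationary probability of state 2 is 0.2083.

0.2083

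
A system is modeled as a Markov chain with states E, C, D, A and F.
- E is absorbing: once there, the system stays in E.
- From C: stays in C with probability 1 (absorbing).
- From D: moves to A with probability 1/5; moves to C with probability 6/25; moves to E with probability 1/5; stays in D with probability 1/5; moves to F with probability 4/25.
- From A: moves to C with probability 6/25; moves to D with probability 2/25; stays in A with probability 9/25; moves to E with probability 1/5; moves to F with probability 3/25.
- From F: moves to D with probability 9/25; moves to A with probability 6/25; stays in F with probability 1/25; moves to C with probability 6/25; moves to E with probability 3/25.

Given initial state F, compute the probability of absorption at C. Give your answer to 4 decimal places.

0.5990

Let h(s) be the probability of absorption at C starting from transient state s. Then h(C) = 1 and h(E) = 0. By first-step analysis:
h(D) = 0.2·0 + 0.24·1 + 0.2·h(D) + 0.2·h(A) + 0.16·h(F)
h(A) = 0.2·0 + 0.24·1 + 0.08·h(D) + 0.36·h(A) + 0.12·h(F)
h(F) = 0.12·0 + 0.24·1 + 0.36·h(D) + 0.24·h(A) + 0.04·h(F)
Solving: h(D) = 0.5591, h(A) = 0.5572, h(F) = 0.5990.
Starting from F, the probability is 0.5990.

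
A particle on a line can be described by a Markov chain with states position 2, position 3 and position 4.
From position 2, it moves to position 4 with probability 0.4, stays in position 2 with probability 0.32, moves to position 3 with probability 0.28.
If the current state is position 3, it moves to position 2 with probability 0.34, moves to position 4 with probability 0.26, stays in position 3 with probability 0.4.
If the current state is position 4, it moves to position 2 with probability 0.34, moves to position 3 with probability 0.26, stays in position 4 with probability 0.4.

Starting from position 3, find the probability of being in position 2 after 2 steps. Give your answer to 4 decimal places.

0.3332

Sum over the intermediate state after 1 step:
P = P(position 3→position 2)·P(position 2→position 2) + P(position 3→position 3)·P(position 3→position 2) + P(position 3→position 4)·P(position 4→position 2)
  = 0.34×0.32 + 0.4×0.34 + 0.26×0.34
  = 0.1088 + 0.1360 + 0.0884 = 0.3332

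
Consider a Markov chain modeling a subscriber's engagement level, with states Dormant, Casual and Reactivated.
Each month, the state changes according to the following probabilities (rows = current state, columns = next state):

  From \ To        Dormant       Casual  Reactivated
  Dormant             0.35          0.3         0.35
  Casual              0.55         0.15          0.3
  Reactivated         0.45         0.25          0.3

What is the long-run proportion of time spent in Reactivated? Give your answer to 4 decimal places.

0.3216

Let the stationary distribution be π with π = πP and π_1 + π_2 + π_3 = 1.
π_1 = 0.35·π_1 + 0.55·π_2 + 0.45·π_3
π_2 = 0.3·π_1 + 0.15·π_2 + 0.25·π_3
Solving with the normalization constraint gives π = (0.4315, 0.2469, 0.3216).
So the stationary probability of Reactivated is 0.3216.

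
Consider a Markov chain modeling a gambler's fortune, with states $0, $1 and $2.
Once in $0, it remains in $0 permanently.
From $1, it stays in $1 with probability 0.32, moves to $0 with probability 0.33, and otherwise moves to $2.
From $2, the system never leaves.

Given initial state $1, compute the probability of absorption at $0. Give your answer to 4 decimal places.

Let h(s) be the probability of absorption at $0 starting from transient state s. Then h($0) = 1 and h($2) = 0. By first-step analysis:
h($1) = 0.33·1 + 0.32·h($1) + 0.35·0
Solving: h($1) = 0.4853.
Starting from $1, the probability is 0.4853.

0.4853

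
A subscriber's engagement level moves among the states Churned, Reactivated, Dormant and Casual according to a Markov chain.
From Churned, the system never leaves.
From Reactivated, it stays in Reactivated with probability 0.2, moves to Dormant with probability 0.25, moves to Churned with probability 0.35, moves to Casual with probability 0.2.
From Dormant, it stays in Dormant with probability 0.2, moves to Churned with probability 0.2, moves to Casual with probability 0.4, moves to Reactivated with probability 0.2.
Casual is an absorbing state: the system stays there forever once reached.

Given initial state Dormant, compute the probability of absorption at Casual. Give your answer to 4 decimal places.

0.6102

Let h(s) be the probability of absorption at Casual starting from transient state s. Then h(Casual) = 1 and h(Churned) = 0. By first-step analysis:
h(Reactivated) = 0.35·0 + 0.2·h(Reactivated) + 0.25·h(Dormant) + 0.2·1
h(Dormant) = 0.2·0 + 0.2·h(Reactivated) + 0.2·h(Dormant) + 0.4·1
Solving: h(Reactivated) = 0.4407, h(Dormant) = 0.6102.
Starting from Dormant, the probability is 0.6102.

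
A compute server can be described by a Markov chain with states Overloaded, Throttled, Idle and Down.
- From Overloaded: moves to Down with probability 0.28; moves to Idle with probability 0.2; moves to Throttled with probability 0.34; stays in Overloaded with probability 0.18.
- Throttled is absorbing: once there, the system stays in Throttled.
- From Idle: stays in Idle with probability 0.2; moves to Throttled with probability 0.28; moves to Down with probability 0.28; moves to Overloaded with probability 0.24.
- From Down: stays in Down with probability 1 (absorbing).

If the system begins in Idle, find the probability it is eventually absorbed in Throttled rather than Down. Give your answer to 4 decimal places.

Let h(s) be the probability of absorption at Throttled starting from transient state s. Then h(Throttled) = 1 and h(Down) = 0. By first-step analysis:
h(Overloaded) = 0.18·h(Overloaded) + 0.34·1 + 0.2·h(Idle) + 0.28·0
h(Idle) = 0.24·h(Overloaded) + 0.28·1 + 0.2·h(Idle) + 0.28·0
Solving: h(Overloaded) = 0.5395, h(Idle) = 0.5118.
Starting from Idle, the probability is 0.5118.

0.5118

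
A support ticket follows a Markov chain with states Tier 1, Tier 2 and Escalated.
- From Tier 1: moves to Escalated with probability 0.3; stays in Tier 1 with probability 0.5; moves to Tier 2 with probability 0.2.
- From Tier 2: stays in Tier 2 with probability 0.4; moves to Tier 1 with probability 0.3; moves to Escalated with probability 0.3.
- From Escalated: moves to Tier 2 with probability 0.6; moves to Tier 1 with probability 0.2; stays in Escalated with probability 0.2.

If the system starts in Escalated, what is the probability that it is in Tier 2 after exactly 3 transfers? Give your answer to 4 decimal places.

0.3920

Propagate the distribution vector 3 transfers from Escalated.
After 0 transfers: (0.0000, 0.0000, 1.0000)
After 1 transfer: (0.2000, 0.6000, 0.2000)
After 2 transfers: (0.3200, 0.4000, 0.2800)
After 3 transfers: (0.3360, 0.3920, 0.2720)
P(in Tier 2 after 3 transfers) = 0.3920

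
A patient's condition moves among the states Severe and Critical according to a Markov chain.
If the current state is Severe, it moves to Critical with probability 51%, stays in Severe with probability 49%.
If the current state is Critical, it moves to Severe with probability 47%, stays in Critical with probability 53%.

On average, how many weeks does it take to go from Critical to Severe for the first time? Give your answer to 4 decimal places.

Let t(s) be the expected number of weeks to first reach Severe from state s, with t(Severe) = 0. Conditioning on the first week:
t(Critical) = 1 + 0.53·t(Critical)
Solving: t(Critical) = 2.1277.
Expected weeks from Critical to Severe: 2.1277.

2.1277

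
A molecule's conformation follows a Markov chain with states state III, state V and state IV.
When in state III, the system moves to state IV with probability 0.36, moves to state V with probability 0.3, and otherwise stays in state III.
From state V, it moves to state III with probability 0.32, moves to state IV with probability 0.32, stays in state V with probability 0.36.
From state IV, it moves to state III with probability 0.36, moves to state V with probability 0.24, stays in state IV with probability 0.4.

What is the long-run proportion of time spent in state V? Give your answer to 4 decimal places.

Let the stationary distribution be π with π = πP and π_1 + π_2 + π_3 = 1.
π_1 = 0.34·π_1 + 0.32·π_2 + 0.36·π_3
π_2 = 0.3·π_1 + 0.36·π_2 + 0.24·π_3
Solving with the normalization constraint gives π = (0.3413, 0.2960, 0.3627).
So the stationary probability of state V is 0.2960.

0.2960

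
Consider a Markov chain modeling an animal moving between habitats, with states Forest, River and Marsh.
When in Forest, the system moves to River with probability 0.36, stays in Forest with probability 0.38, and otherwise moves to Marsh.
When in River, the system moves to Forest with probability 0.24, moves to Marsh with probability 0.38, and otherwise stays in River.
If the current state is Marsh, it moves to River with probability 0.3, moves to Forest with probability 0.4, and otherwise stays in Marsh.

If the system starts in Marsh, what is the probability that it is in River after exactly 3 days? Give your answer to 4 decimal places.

0.3485

Propagate the distribution vector 3 days from Marsh.
After 0 days: (0.0000, 0.0000, 1.0000)
After 1 day: (0.4000, 0.3000, 0.3000)
After 2 days: (0.3440, 0.3480, 0.3080)
After 3 days: (0.3374, 0.3485, 0.3141)
P(in River after 3 days) = 0.3485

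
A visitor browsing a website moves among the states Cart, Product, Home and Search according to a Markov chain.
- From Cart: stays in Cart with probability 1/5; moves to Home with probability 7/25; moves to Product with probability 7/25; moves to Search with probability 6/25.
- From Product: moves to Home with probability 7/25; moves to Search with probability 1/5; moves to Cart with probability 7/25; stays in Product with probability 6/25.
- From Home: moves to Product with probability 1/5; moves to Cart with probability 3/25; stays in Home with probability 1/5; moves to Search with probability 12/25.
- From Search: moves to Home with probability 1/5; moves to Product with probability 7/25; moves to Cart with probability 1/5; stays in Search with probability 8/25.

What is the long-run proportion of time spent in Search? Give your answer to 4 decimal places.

Let the stationary distribution be π with π = πP and π_1 + π_2 + π_3 + π_4 = 1.
π_1 = 0.2·π_1 + 0.28·π_2 + 0.12·π_3 + 0.2·π_4
π_2 = 0.28·π_1 + 0.24·π_2 + 0.2·π_3 + 0.28·π_4
π_3 = 0.28·π_1 + 0.28·π_2 + 0.2·π_3 + 0.2·π_4
Solving with the normalization constraint gives π = (0.2012, 0.2511, 0.2362, 0.3116).
So the stationary probability of Search is 0.3116.

0.3116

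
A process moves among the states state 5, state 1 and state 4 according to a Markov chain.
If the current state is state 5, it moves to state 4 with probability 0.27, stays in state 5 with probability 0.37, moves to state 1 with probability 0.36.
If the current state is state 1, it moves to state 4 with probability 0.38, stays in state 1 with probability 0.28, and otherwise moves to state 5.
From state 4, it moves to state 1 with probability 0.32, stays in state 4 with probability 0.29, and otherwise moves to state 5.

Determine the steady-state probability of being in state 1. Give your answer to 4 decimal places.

Let the stationary distribution be π with π = πP and π_1 + π_2 + π_3 = 1.
π_1 = 0.37·π_1 + 0.34·π_2 + 0.39·π_3
π_2 = 0.36·π_1 + 0.28·π_2 + 0.32·π_3
Solving with the normalization constraint gives π = (0.3666, 0.3218, 0.3116).
So the stationary probability of state 1 is 0.3218.

0.3218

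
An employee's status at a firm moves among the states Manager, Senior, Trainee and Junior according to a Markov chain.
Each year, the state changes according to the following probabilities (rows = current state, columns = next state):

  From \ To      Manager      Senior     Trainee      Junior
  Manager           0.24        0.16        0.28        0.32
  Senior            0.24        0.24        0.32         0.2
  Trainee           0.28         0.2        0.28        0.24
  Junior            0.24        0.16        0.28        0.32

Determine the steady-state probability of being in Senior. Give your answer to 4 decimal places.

Let the stationary distribution be π with π = πP and π_1 + π_2 + π_3 + π_4 = 1.
π_1 = 0.24·π_1 + 0.24·π_2 + 0.28·π_3 + 0.24·π_4
π_2 = 0.16·π_1 + 0.24·π_2 + 0.2·π_3 + 0.16·π_4
π_3 = 0.28·π_1 + 0.32·π_2 + 0.28·π_3 + 0.28·π_4
Solving with the normalization constraint gives π = (0.2515, 0.1864, 0.2875, 0.2746).
So the stationary probability of Senior is 0.1864.

0.1864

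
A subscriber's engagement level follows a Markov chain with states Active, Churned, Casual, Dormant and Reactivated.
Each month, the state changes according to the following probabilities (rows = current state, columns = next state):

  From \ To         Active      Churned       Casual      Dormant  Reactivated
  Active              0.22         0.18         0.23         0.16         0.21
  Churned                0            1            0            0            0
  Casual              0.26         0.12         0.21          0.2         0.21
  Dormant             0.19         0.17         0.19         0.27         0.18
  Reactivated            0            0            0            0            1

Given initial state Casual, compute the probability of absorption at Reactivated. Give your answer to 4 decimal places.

Let h(s) be the probability of absorption at Reactivated starting from transient state s. Then h(Reactivated) = 1 and h(Churned) = 0. By first-step analysis:
h(Active) = 0.22·h(Active) + 0.18·0 + 0.23·h(Casual) + 0.16·h(Dormant) + 0.21·1
h(Casual) = 0.26·h(Active) + 0.12·0 + 0.21·h(Casual) + 0.2·h(Dormant) + 0.21·1
h(Dormant) = 0.19·h(Active) + 0.17·0 + 0.19·h(Casual) + 0.27·h(Dormant) + 0.18·1
Solving: h(Active) = 0.5532, h(Casual) = 0.5853, h(Dormant) = 0.5429.
Starting from Casual, the probability is 0.5853.

0.5853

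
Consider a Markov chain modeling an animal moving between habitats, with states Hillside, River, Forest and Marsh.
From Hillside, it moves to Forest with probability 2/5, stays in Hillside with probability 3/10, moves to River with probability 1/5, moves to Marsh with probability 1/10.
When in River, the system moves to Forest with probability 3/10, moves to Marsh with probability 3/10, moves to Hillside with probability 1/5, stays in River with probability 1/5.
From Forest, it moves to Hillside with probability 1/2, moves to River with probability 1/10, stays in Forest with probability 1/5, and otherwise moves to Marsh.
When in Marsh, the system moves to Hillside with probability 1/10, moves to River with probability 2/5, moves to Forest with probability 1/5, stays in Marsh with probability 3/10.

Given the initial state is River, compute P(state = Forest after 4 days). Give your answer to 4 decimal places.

0.2786

Propagate the distribution vector 4 days from River.
After 0 days: (0.0000, 1.0000, 0.0000, 0.0000)
After 1 day: (0.2000, 0.2000, 0.3000, 0.3000)
After 2 days: (0.2800, 0.2300, 0.2600, 0.2300)
After 3 days: (0.2830, 0.2200, 0.2790, 0.2180)
After 4 days: (0.2902, 0.2157, 0.2786, 0.2155)
P(in Forest after 4 days) = 0.2786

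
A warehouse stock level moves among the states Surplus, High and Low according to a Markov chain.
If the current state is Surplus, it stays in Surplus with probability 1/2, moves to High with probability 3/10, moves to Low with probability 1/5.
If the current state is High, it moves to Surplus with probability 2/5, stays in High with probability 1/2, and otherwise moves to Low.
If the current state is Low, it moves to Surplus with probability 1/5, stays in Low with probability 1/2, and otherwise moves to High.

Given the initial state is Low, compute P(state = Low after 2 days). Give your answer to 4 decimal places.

Sum over the intermediate state after 1 day:
P = P(Low→Surplus)·P(Surplus→Low) + P(Low→High)·P(High→Low) + P(Low→Low)·P(Low→Low)
  = 0.2×0.2 + 0.3×0.1 + 0.5×0.5
  = 0.0400 + 0.0300 + 0.2500 = 0.3200

0.3200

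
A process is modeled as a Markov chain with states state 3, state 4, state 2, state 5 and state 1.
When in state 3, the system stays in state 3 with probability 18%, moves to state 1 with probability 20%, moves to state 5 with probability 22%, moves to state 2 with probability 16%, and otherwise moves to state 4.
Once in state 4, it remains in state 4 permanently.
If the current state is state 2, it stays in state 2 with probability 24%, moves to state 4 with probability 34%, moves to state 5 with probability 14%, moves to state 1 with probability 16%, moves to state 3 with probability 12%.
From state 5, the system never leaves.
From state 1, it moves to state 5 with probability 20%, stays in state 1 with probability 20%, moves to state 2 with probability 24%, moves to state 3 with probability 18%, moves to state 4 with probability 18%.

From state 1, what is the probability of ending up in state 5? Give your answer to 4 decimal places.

Let h(s) be the probability of absorption at state 5 starting from transient state s. Then h(state 5) = 1 and h(state 4) = 0. By first-step analysis:
h(state 3) = 0.18·h(state 3) + 0.24·0 + 0.16·h(state 2) + 0.22·1 + 0.2·h(state 1)
h(state 2) = 0.12·h(state 3) + 0.34·0 + 0.24·h(state 2) + 0.14·1 + 0.16·h(state 1)
h(state 1) = 0.18·h(state 3) + 0.18·0 + 0.24·h(state 2) + 0.2·1 + 0.2·h(state 1)
Solving: h(state 3) = 0.4480, h(state 2) = 0.3510, h(state 1) = 0.4561.
Starting from state 1, the probability is 0.4561.

0.4561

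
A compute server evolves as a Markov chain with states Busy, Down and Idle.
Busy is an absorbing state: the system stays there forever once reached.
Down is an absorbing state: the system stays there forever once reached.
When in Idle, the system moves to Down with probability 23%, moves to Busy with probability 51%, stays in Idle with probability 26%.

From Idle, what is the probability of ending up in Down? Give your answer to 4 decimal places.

0.3108

Let h(s) be the probability of absorption at Down starting from transient state s. Then h(Down) = 1 and h(Busy) = 0. By first-step analysis:
h(Idle) = 0.51·0 + 0.23·1 + 0.26·h(Idle)
Solving: h(Idle) = 0.3108.
Starting from Idle, the probability is 0.3108.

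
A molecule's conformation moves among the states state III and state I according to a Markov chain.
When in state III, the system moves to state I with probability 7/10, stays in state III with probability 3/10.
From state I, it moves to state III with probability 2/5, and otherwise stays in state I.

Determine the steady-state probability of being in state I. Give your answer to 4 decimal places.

Let the stationary distribution be π with π = πP and π_1 + π_2 = 1.
π_1 = 0.3·π_1 + 0.4·π_2
Solving with the normalization constraint gives π = (0.3636, 0.6364).
So the stationary probability of state I is 0.6364.

0.6364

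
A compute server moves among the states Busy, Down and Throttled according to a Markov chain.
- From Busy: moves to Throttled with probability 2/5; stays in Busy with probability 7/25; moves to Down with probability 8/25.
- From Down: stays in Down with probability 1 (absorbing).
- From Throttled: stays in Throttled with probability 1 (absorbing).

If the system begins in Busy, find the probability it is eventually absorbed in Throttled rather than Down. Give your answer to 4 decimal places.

Let h(s) be the probability of absorption at Throttled starting from transient state s. Then h(Throttled) = 1 and h(Down) = 0. By first-step analysis:
h(Busy) = 0.28·h(Busy) + 0.32·0 + 0.4·1
Solving: h(Busy) = 0.5556.
Starting from Busy, the probability is 0.5556.

0.5556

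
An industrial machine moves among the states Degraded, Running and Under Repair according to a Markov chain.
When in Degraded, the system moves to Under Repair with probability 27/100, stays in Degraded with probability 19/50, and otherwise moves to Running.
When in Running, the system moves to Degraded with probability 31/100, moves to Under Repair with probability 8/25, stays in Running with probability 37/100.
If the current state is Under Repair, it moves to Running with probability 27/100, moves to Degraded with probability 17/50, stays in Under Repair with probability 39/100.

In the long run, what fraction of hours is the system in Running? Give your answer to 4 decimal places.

Let the stationary distribution be π with π = πP and π_1 + π_2 + π_3 = 1.
π_1 = 0.38·π_1 + 0.31·π_2 + 0.34·π_3
π_2 = 0.35·π_1 + 0.37·π_2 + 0.27·π_3
Solving with the normalization constraint gives π = (0.3438, 0.3306, 0.3256).
So the stationary probability of Running is 0.3306.

0.3306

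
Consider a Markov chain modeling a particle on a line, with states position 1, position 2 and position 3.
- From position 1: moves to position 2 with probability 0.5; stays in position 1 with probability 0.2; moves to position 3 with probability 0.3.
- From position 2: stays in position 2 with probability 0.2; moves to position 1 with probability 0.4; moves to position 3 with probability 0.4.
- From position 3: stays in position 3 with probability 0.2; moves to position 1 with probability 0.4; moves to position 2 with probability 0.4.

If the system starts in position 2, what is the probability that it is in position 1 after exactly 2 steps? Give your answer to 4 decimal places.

Sum over the intermediate state after 1 step:
P = P(position 2→position 1)·P(position 1→position 1) + P(position 2→position 2)·P(position 2→position 1) + P(position 2→position 3)·P(position 3→position 1)
  = 0.4×0.2 + 0.2×0.4 + 0.4×0.4
  = 0.0800 + 0.0800 + 0.1600 = 0.3200

0.3200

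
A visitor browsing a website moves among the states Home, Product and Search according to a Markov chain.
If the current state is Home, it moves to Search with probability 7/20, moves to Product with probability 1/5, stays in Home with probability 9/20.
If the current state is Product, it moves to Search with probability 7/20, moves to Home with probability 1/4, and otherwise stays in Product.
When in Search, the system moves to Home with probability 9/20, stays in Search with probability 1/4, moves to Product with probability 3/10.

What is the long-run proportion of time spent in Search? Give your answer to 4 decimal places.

0.3182

Let the stationary distribution be π with π = πP and π_1 + π_2 + π_3 = 1.
π_1 = 0.45·π_1 + 0.25·π_2 + 0.45·π_3
π_2 = 0.2·π_1 + 0.4·π_2 + 0.3·π_3
Solving with the normalization constraint gives π = (0.3920, 0.2898, 0.3182).
So the stationary probability of Search is 0.3182.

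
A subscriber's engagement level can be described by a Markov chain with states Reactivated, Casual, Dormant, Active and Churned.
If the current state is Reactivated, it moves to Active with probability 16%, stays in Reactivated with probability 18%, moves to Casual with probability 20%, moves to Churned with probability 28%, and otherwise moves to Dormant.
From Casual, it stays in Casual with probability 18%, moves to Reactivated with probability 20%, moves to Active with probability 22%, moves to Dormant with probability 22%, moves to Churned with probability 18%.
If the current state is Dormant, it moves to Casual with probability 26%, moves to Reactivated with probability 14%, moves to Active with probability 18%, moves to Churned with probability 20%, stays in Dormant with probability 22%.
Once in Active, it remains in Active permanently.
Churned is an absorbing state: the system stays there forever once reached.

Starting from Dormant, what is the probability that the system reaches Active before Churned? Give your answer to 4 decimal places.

0.4719

Let h(s) be the probability of absorption at Active starting from transient state s. Then h(Active) = 1 and h(Churned) = 0. By first-step analysis:
h(Reactivated) = 0.18·h(Reactivated) + 0.2·h(Casual) + 0.18·h(Dormant) + 0.16·1 + 0.28·0
h(Casual) = 0.2·h(Reactivated) + 0.18·h(Casual) + 0.22·h(Dormant) + 0.22·1 + 0.18·0
h(Dormant) = 0.14·h(Reactivated) + 0.26·h(Casual) + 0.22·h(Dormant) + 0.18·1 + 0.2·0
Solving: h(Reactivated) = 0.4200, h(Casual) = 0.4974, h(Dormant) = 0.4719.
Starting from Dormant, the probability is 0.4719.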